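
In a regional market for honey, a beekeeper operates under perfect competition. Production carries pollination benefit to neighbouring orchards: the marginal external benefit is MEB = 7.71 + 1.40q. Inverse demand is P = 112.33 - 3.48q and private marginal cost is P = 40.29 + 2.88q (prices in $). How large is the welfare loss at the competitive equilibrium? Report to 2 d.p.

Market equilibrium (private): 40.29 + 2.88q = 112.33 - 3.48q → q_m = 11.3270.
Social marginal cost = private MC − MEB = 32.58 + 1.48q.
Set SMC = demand: 32.58 + 1.48q = 112.33 - 3.48q → q* = 16.0786.
Height of the DWL triangle at q_m is demand(q_m) − SMC(q_m) = MEB(q_m) = 23.5679.
DWL = ½ × 4.7516 × 23.5679 = 55.9926.

DWL = $55.99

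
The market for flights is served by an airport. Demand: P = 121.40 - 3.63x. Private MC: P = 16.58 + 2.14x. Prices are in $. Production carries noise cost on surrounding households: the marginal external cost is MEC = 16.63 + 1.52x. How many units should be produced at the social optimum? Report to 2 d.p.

Social marginal cost = private MC + MEC = 33.21 + 3.66x.
Set SMC = demand: 33.21 + 3.66x = 121.40 - 3.63x → x* = 12.0974.

x* = 12.10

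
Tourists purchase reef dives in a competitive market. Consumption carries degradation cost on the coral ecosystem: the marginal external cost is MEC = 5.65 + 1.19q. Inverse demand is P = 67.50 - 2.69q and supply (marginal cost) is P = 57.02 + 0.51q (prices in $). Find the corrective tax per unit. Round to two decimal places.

tax = $6.96 per unit

Social marginal benefit = demand − MEC = 61.85 - 3.88q.
Set SMB = MC: 61.85 - 3.88q = 57.02 + 0.51q → q* = 1.1002.
The Pigouvian tax equals MEC at q*: 5.65 + 1.19×1.1002 = 6.9592.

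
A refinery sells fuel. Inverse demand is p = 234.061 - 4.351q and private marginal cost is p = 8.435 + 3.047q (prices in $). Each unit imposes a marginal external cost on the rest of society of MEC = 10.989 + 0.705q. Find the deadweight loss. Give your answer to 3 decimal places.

Market equilibrium (private): 8.435 + 3.047q = 234.061 - 4.351q → q_m = 30.4982.
Social marginal cost = private MC + MEC = 19.424 + 3.752q.
Set SMC = demand: 19.424 + 3.752q = 234.061 - 4.351q → q* = 26.4886.
Between q* and q_m the wedge SMC − demand runs linearly from 0 to MEC(q_m), so the loss is a triangle.
DWL = ½ × 4.0096 × 32.4903 = 65.1366.

DWL = $65.137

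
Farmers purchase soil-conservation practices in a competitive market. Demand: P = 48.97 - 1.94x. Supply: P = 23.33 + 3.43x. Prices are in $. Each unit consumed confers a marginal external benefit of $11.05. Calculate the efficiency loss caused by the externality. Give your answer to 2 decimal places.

DWL = $11.37

Market equilibrium (private): 23.33 + 3.43x = 48.97 - 1.94x → x_m = 4.7747.
Social marginal benefit = demand + MEB = 60.02 - 1.94x.
Set SMB = MC: 60.02 - 1.94x = 23.33 + 3.43x → x* = 6.8324.
The welfare-loss triangle has base |x_m − x*| and height MEB(x_m) (the vertical gap between SMB and MC is zero at x* and MEB at x_m).
DWL = ½ × 2.0577 × 11.0500 = 11.3688.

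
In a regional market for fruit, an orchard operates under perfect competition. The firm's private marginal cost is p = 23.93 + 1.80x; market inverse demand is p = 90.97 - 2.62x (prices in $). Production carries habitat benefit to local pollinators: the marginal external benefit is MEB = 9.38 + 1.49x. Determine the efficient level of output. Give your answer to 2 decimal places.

x* = 26.08

Social marginal cost = private MC − MEB = 14.55 + 0.31x.
Set SMC = demand: 14.55 + 0.31x = 90.97 - 2.62x → x* = 26.0819.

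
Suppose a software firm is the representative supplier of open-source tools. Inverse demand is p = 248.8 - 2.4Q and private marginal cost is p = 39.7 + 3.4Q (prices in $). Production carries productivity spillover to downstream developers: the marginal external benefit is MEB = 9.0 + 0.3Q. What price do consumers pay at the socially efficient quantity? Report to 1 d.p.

P = $153.6

Social marginal cost = private MC − MEB = 30.7 + 3.1Q.
Set SMC = demand: 30.7 + 3.1Q = 248.8 - 2.4Q → Q* = 39.6545.
Consumer price on the demand curve at Q*: 248.8 − 2.4×39.6545 = 153.6292.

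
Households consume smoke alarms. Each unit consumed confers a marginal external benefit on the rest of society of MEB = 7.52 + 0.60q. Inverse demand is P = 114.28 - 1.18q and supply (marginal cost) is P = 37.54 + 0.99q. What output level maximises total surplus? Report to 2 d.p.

Social marginal benefit = demand + MEB = 121.80 - 0.58q.
Set SMB = MC: 121.80 - 0.58q = 37.54 + 0.99q → q* = 53.6688.

q* = 53.67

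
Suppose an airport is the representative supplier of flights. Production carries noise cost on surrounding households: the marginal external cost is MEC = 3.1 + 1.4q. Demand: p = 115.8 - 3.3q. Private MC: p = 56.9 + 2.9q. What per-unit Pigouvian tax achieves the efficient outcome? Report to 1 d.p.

Social marginal cost = private MC + MEC = 60.0 + 4.3q.
Set SMC = demand: 60.0 + 4.3q = 115.8 - 3.3q → q* = 7.3421.
The Pigouvian tax equals MEC at q*: 3.1 + 1.4×7.3421 = 13.3789.

tax = 13.4 per unit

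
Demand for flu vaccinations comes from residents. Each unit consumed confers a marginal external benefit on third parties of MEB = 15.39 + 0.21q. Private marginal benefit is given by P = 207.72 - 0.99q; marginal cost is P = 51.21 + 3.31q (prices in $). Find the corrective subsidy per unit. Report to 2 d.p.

Social marginal benefit = demand + MEB = 223.11 - 0.78q.
Set SMB = MC: 223.11 - 0.78q = 51.21 + 3.31q → q* = 42.0293.
The Pigouvian subsidy equals MEB at q*: 15.39 + 0.21×42.0293 = 24.2162.

subsidy = $24.22 per unit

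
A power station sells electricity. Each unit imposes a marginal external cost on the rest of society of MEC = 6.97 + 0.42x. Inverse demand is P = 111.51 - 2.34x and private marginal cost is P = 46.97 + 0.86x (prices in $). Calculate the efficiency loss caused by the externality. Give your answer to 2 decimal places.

DWL = $32.93

Market equilibrium (private): 46.97 + 0.86x = 111.51 - 2.34x → x_m = 20.1688.
Social marginal cost = private MC + MEC = 53.94 + 1.28x.
Set SMC = demand: 53.94 + 1.28x = 111.51 - 2.34x → x* = 15.9033.
Between x* and x_m the wedge SMC − demand runs linearly from 0 to MEC(x_m), so the loss is a triangle.
DWL = ½ × 4.2655 × 15.4409 = 32.9316.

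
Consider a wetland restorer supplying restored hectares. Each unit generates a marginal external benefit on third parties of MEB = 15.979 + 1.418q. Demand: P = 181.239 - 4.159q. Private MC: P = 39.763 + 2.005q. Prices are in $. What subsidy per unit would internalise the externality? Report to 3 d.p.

Social marginal cost = private MC − MEB = 23.784 + 0.587q.
Set SMC = demand: 23.784 + 0.587q = 181.239 - 4.159q → q* = 33.1764.
The Pigouvian subsidy equals MEB at q*: 15.979 + 1.418×33.1764 = 63.0231.

subsidy = $63.023 per unit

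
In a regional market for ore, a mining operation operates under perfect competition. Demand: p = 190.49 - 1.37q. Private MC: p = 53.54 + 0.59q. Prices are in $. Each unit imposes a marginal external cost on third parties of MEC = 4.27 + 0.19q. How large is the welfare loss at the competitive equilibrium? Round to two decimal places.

Market equilibrium (private): 53.54 + 0.59q = 190.49 - 1.37q → q_m = 69.8724.
Social marginal cost = private MC + MEC = 57.81 + 0.78q.
Set SMC = demand: 57.81 + 0.78q = 190.49 - 1.37q → q* = 61.7116.
Height of the DWL triangle at q_m is SMC(q_m) − demand(q_m) = MEC(q_m) = 17.5458.
DWL = ½ × 8.1608 × 17.5458 = 71.5939.

DWL = $71.59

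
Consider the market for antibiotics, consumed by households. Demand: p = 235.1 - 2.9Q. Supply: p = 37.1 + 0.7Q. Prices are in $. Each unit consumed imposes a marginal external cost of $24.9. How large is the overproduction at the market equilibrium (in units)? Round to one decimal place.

Market equilibrium (private): 37.1 + 0.7Q = 235.1 - 2.9Q → Q_m = 55.0000.
Social marginal benefit = demand − MEC = 210.2 - 2.9Q.
Set SMB = MC: 210.2 - 2.9Q = 37.1 + 0.7Q → Q* = 48.0833.
Gap = |55.0000 − 48.0833| = 6.9167.

6.9 units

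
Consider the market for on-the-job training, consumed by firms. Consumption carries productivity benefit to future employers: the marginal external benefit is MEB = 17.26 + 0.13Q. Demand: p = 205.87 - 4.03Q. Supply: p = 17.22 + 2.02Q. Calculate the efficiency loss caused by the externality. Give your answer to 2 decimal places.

Market equilibrium (private): 17.22 + 2.02Q = 205.87 - 4.03Q → Q_m = 31.1818.
Social marginal benefit = demand + MEB = 223.13 - 3.90Q.
Set SMB = MC: 223.13 - 3.90Q = 17.22 + 2.02Q → Q* = 34.7821.
The welfare-loss triangle has base |Q_m − Q*| and height MEB(Q_m) (the vertical gap between SMB and MC is zero at Q* and MEB at Q_m).
DWL = ½ × 3.6003 × 21.3136 = 38.3677.

DWL = 38.37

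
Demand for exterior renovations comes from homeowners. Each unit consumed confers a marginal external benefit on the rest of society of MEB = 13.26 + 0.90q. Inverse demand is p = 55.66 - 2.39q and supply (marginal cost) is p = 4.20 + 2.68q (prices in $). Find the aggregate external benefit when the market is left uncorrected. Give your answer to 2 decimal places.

$180.95

Market equilibrium (private): 4.20 + 2.68q = 55.66 - 2.39q → q_m = 10.1499.
Total external benefit = ∫₀^{q_m} (13.26 + 0.90q) dq = 13.26×10.1499 + ½×0.90×10.1499² = 180.9469.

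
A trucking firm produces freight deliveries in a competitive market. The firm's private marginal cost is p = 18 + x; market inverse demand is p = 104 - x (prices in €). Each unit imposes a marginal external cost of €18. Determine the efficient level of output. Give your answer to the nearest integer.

Social marginal cost = private MC + MEC = 36 + x.
Set SMC = demand: 36 + x = 104 - x → x* = 34.0000.

x* = 34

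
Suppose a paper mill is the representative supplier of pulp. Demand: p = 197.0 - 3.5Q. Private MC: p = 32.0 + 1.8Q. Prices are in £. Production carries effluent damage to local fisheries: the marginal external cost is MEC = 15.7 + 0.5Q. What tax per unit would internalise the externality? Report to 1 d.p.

tax = £28.6 per unit

Social marginal cost = private MC + MEC = 47.7 + 2.3Q.
Set SMC = demand: 47.7 + 2.3Q = 197.0 - 3.5Q → Q* = 25.7414.
The Pigouvian tax equals MEC at Q*: 15.7 + 0.5×25.7414 = 28.5707.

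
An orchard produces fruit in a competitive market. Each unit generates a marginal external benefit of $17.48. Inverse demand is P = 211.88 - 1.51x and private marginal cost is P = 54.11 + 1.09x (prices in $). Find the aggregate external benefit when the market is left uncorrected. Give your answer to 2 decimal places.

$1060.70

Market equilibrium (private): 54.11 + 1.09x = 211.88 - 1.51x → x_m = 60.6808.
Total external benefit = MEB × x_m = 17.48 × 60.6808 = 1060.7004.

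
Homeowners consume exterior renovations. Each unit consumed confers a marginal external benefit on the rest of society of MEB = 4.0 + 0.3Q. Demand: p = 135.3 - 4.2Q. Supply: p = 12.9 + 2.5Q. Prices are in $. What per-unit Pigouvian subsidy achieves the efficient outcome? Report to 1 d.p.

subsidy = $9.9 per unit

Social marginal benefit = demand + MEB = 139.3 - 3.9Q.
Set SMB = MC: 139.3 - 3.9Q = 12.9 + 2.5Q → Q* = 19.7500.
The Pigouvian subsidy equals MEB at Q*: 4.0 + 0.3×19.7500 = 9.9250.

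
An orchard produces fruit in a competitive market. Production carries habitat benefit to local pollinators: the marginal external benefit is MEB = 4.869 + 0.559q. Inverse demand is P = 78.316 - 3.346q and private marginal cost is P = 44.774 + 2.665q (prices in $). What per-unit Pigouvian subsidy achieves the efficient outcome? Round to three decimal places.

subsidy = $8.807 per unit

Social marginal cost = private MC − MEB = 39.905 + 2.106q.
Set SMC = demand: 39.905 + 2.106q = 78.316 - 3.346q → q* = 7.0453.
The Pigouvian subsidy equals MEB at q*: 4.869 + 0.559×7.0453 = 8.8073.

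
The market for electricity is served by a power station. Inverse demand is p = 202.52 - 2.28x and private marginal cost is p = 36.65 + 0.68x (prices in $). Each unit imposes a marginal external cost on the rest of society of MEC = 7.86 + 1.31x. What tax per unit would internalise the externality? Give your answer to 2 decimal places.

Social marginal cost = private MC + MEC = 44.51 + 1.99x.
Set SMC = demand: 44.51 + 1.99x = 202.52 - 2.28x → x* = 37.0047.
The Pigouvian tax equals MEC at x*: 7.86 + 1.31×37.0047 = 56.3362.

tax = $56.34 per unit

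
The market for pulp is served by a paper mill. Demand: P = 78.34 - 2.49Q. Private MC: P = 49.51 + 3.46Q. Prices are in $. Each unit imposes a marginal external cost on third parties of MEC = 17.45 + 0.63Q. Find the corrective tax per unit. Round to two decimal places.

tax = $18.54 per unit

Social marginal cost = private MC + MEC = 66.96 + 4.09Q.
Set SMC = demand: 66.96 + 4.09Q = 78.34 - 2.49Q → Q* = 1.7295.
The Pigouvian tax equals MEC at Q*: 17.45 + 0.63×1.7295 = 18.5396.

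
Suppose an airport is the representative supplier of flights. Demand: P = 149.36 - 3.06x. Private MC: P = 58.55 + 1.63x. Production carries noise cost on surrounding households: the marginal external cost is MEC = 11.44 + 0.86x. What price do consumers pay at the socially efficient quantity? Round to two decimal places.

Social marginal cost = private MC + MEC = 69.99 + 2.49x.
Set SMC = demand: 69.99 + 2.49x = 149.36 - 3.06x → x* = 14.3009.
Consumer price on the demand curve at x*: 149.36 − 3.06×14.3009 = 105.5992.

P = 105.60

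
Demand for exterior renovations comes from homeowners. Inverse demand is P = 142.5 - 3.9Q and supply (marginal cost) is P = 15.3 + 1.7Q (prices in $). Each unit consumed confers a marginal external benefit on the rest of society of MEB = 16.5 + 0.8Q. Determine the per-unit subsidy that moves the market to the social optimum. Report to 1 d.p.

subsidy = $40.5 per unit

Social marginal benefit = demand + MEB = 159.0 - 3.1Q.
Set SMB = MC: 159.0 - 3.1Q = 15.3 + 1.7Q → Q* = 29.9375.
The Pigouvian subsidy equals MEB at Q*: 16.5 + 0.8×29.9375 = 40.4500.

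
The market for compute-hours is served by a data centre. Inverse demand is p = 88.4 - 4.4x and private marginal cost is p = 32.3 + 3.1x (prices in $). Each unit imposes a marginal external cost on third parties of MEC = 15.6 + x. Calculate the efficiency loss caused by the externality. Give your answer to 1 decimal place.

DWL = $31.3

Market equilibrium (private): 32.3 + 3.1x = 88.4 - 4.4x → x_m = 7.4800.
Social marginal cost = private MC + MEC = 47.9 + 4.1x.
Set SMC = demand: 47.9 + 4.1x = 88.4 - 4.4x → x* = 4.7647.
Height of the DWL triangle at x_m is SMC(x_m) − demand(x_m) = MEC(x_m) = 23.0800.
DWL = ½ × 2.7153 × 23.0800 = 31.3346.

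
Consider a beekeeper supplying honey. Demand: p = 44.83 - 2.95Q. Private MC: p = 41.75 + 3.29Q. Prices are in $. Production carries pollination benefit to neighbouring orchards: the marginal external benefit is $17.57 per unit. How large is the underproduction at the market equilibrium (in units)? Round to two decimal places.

2.82 units

Market equilibrium (private): 41.75 + 3.29Q = 44.83 - 2.95Q → Q_m = 0.4936.
Social marginal cost = private MC − MEB = 24.18 + 3.29Q.
Set SMC = demand: 24.18 + 3.29Q = 44.83 - 2.95Q → Q* = 3.3093.
Gap = |0.4936 − 3.3093| = 2.8157.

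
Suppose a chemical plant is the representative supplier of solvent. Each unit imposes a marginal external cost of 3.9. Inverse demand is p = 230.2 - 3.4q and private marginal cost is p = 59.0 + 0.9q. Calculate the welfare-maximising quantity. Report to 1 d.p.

q* = 38.9

Social marginal cost = private MC + MEC = 62.9 + 0.9q.
Set SMC = demand: 62.9 + 0.9q = 230.2 - 3.4q → q* = 38.9070.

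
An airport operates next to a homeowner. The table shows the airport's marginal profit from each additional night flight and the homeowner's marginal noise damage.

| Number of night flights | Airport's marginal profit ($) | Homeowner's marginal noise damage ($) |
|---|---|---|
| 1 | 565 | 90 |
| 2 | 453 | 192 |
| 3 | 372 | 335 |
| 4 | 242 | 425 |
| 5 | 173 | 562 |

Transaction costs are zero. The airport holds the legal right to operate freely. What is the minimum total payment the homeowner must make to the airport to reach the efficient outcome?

$415

Left alone the airport would choose level 5 (marginal profit stays positive).
Efficient level: k* = 3 (marginal profit ≥ marginal noise damage through 3).
The homeowner must at least cover the airport's forgone profit from cutting 5→3: 242 + 173 = 415.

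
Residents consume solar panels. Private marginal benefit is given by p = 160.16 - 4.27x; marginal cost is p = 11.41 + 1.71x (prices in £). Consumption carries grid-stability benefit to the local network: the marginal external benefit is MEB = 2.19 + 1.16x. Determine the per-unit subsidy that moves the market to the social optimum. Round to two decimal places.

Social marginal benefit = demand + MEB = 162.35 - 3.11x.
Set SMB = MC: 162.35 - 3.11x = 11.41 + 1.71x → x* = 31.3154.
The Pigouvian subsidy equals MEB at x*: 2.19 + 1.16×31.3154 = 38.5159.

subsidy = £38.52 per unit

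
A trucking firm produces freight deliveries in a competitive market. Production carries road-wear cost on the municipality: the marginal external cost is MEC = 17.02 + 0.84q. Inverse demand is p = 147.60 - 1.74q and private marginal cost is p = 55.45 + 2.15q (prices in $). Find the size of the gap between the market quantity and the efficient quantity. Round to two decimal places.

7.81 units

Market equilibrium (private): 55.45 + 2.15q = 147.60 - 1.74q → q_m = 23.6889.
Social marginal cost = private MC + MEC = 72.47 + 2.99q.
Set SMC = demand: 72.47 + 2.99q = 147.60 - 1.74q → q* = 15.8837.
Gap = |23.6889 − 15.8837| = 7.8052.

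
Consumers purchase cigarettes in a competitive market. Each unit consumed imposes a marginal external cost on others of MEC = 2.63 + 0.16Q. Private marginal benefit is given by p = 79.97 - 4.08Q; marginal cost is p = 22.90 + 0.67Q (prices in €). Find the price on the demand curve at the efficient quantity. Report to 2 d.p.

Social marginal benefit = demand − MEC = 77.34 - 4.24Q.
Set SMB = MC: 77.34 - 4.24Q = 22.90 + 0.67Q → Q* = 11.0876.
Consumer price on the demand curve at Q*: 79.97 − 4.08×11.0876 = 34.7326.

P = €34.73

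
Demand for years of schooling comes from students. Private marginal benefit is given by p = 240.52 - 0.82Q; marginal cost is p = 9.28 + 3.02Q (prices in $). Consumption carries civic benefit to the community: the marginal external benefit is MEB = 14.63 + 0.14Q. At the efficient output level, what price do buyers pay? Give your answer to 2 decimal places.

Social marginal benefit = demand + MEB = 255.15 - 0.68Q.
Set SMB = MC: 255.15 - 0.68Q = 9.28 + 3.02Q → Q* = 66.4514.
Consumer price on the demand curve at Q*: 240.52 − 0.82×66.4514 = 186.0299.

P = $186.03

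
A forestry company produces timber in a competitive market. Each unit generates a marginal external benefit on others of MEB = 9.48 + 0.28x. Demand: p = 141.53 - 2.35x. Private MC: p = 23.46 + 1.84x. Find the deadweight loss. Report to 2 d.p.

Market equilibrium (private): 23.46 + 1.84x = 141.53 - 2.35x → x_m = 28.1790.
Social marginal cost = private MC − MEB = 13.98 + 1.56x.
Set SMC = demand: 13.98 + 1.56x = 141.53 - 2.35x → x* = 32.6215.
Between x* and x_m the wedge demand − SMC runs linearly from 0 to MEB(x_m), so the loss is a triangle.
DWL = ½ × 4.4425 × 17.3701 = 38.5833.

DWL = 38.58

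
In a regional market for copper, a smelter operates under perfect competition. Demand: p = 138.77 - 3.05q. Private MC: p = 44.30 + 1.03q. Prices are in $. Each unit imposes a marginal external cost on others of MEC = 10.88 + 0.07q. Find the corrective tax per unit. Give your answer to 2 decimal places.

tax = $12.29 per unit

Social marginal cost = private MC + MEC = 55.18 + 1.10q.
Set SMC = demand: 55.18 + 1.10q = 138.77 - 3.05q → q* = 20.1422.
The Pigouvian tax equals MEC at q*: 10.88 + 0.07×20.1422 = 12.2900.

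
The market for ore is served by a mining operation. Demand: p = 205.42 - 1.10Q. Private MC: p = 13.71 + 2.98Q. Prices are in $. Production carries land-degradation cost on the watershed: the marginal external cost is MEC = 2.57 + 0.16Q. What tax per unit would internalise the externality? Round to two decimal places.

tax = $9.71 per unit

Social marginal cost = private MC + MEC = 16.28 + 3.14Q.
Set SMC = demand: 16.28 + 3.14Q = 205.42 - 1.10Q → Q* = 44.6085.
The Pigouvian tax equals MEC at Q*: 2.57 + 0.16×44.6085 = 9.7074.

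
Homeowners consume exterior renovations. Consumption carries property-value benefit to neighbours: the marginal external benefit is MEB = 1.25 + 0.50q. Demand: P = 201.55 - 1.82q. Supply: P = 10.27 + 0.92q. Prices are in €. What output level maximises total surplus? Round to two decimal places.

Social marginal benefit = demand + MEB = 202.80 - 1.32q.
Set SMB = MC: 202.80 - 1.32q = 10.27 + 0.92q → q* = 85.9509.

q* = 85.95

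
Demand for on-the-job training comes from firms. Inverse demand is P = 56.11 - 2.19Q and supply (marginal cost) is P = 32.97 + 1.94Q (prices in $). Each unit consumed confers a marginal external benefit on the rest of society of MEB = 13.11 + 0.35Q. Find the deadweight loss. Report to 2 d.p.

Market equilibrium (private): 32.97 + 1.94Q = 56.11 - 2.19Q → Q_m = 5.6029.
Social marginal benefit = demand + MEB = 69.22 - 1.84Q.
Set SMB = MC: 69.22 - 1.84Q = 32.97 + 1.94Q → Q* = 9.5899.
The loss is the area between SMB and MC from Q* to Q_m; with linear curves that's a triangle of height MEB(Q_m).
DWL = ½ × 3.9870 × 15.0710 = 30.0440.

DWL = $30.04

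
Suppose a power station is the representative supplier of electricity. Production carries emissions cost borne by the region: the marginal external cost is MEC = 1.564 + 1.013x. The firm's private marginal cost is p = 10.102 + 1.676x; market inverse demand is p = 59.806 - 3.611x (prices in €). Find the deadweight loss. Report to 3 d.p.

Market equilibrium (private): 10.102 + 1.676x = 59.806 - 3.611x → x_m = 9.4012.
Social marginal cost = private MC + MEC = 11.666 + 2.689x.
Set SMC = demand: 11.666 + 2.689x = 59.806 - 3.611x → x* = 7.6413.
The welfare-loss triangle has base |x_m − x*| and height MEC(x_m) (the vertical gap between SMC and demand is zero at x* and MEC at x_m).
DWL = ½ × 1.7599 × 11.0874 = 9.7564.

DWL = €9.756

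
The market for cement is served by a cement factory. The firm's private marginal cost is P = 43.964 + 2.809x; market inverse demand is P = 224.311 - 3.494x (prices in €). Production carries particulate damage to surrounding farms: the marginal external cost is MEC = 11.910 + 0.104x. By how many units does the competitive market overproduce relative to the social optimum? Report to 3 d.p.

2.323 units

Market equilibrium (private): 43.964 + 2.809x = 224.311 - 3.494x → x_m = 28.6129.
Social marginal cost = private MC + MEC = 55.874 + 2.913x.
Set SMC = demand: 55.874 + 2.913x = 224.311 - 3.494x → x* = 26.2895.
Gap = |28.6129 − 26.2895| = 2.3234.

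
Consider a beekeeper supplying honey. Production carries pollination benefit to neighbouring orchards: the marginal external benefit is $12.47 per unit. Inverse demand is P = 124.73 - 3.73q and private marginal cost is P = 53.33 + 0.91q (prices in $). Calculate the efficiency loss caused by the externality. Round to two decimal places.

Market equilibrium (private): 53.33 + 0.91q = 124.73 - 3.73q → q_m = 15.3879.
Social marginal cost = private MC − MEB = 40.86 + 0.91q.
Set SMC = demand: 40.86 + 0.91q = 124.73 - 3.73q → q* = 18.0754.
The loss is the area between SMC and demand from q* to q_m; with linear curves that's a triangle of height MEB(q_m).
DWL = ½ × 2.6875 × 12.4700 = 16.7566.

DWL = $16.76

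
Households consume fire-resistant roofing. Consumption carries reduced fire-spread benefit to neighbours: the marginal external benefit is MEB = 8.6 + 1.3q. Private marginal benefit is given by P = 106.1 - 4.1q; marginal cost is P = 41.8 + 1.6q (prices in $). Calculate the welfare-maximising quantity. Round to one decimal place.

q* = 16.6

Social marginal benefit = demand + MEB = 114.7 - 2.8q.
Set SMB = MC: 114.7 - 2.8q = 41.8 + 1.6q → q* = 16.5682.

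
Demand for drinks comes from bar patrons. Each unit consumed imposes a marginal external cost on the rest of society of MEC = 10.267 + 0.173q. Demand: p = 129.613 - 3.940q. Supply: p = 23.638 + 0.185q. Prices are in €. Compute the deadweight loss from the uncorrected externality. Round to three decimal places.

DWL = €25.178

Market equilibrium (private): 23.638 + 0.185q = 129.613 - 3.940q → q_m = 25.6909.
Social marginal benefit = demand − MEC = 119.346 - 4.113q.
Set SMB = MC: 119.346 - 4.113q = 23.638 + 0.185q → q* = 22.2680.
The welfare-loss triangle has base |q_m − q*| and height MEC(q_m) (the vertical gap between SMB and MC is zero at q* and MEC at q_m).
DWL = ½ × 3.4229 × 14.7115 = 25.1780.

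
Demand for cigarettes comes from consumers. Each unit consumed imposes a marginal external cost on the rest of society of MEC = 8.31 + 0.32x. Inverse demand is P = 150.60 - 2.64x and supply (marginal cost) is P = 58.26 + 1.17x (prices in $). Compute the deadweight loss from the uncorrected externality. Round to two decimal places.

Market equilibrium (private): 58.26 + 1.17x = 150.60 - 2.64x → x_m = 24.2362.
Social marginal benefit = demand − MEC = 142.29 - 2.96x.
Set SMB = MC: 142.29 - 2.96x = 58.26 + 1.17x → x* = 20.3462.
Height of the DWL triangle at x_m is MC(x_m) − SMB(x_m) = MEC(x_m) = 16.0656.
DWL = ½ × 3.8900 × 16.0656 = 31.2476.

DWL = $31.25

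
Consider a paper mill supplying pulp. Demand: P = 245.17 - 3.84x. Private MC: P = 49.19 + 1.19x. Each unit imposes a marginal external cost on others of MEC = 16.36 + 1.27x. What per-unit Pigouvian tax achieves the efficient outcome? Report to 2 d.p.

Social marginal cost = private MC + MEC = 65.55 + 2.46x.
Set SMC = demand: 65.55 + 2.46x = 245.17 - 3.84x → x* = 28.5111.
The Pigouvian tax equals MEC at x*: 16.36 + 1.27×28.5111 = 52.5691.

tax = 52.57 per unit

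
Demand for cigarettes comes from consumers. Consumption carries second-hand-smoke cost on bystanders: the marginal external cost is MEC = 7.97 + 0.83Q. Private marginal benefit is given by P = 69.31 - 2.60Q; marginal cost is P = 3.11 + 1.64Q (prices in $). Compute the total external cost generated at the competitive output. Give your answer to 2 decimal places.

Market equilibrium (private): 3.11 + 1.64Q = 69.31 - 2.60Q → Q_m = 15.6132.
Total external cost = ∫₀^{Q_m} (7.97 + 0.83Q) dQ = 7.97×15.6132 + ½×0.83×15.6132² = 225.6026.

$225.60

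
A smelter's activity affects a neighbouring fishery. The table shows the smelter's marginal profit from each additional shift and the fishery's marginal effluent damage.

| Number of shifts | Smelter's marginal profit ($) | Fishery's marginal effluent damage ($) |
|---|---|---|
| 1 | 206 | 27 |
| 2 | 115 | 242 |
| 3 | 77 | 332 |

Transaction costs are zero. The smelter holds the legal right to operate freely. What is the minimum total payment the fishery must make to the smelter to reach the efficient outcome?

$192

Left alone the smelter would choose level 3 (marginal profit stays positive).
Efficient level: k* = 1 (marginal profit ≥ marginal effluent damage through 1).
The fishery must at least cover the smelter's forgone profit from cutting 3→1: 115 + 77 = 192.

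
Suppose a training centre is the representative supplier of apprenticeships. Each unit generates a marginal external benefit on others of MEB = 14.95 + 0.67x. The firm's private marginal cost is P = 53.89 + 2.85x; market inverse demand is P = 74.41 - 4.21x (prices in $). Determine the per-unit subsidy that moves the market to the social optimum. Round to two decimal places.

subsidy = $18.67 per unit

Social marginal cost = private MC − MEB = 38.94 + 2.18x.
Set SMC = demand: 38.94 + 2.18x = 74.41 - 4.21x → x* = 5.5509.
The Pigouvian subsidy equals MEB at x*: 14.95 + 0.67×5.5509 = 18.6691.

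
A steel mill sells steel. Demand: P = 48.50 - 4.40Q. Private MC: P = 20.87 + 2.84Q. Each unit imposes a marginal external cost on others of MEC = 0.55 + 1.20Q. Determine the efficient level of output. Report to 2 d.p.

Q* = 3.21

Social marginal cost = private MC + MEC = 21.42 + 4.04Q.
Set SMC = demand: 21.42 + 4.04Q = 48.50 - 4.40Q → Q* = 3.2085.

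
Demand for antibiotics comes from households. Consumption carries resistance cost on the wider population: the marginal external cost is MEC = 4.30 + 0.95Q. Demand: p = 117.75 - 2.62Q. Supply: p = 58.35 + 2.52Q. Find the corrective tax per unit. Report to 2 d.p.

Social marginal benefit = demand − MEC = 113.45 - 3.57Q.
Set SMB = MC: 113.45 - 3.57Q = 58.35 + 2.52Q → Q* = 9.0476.
The Pigouvian tax equals MEC at Q*: 4.30 + 0.95×9.0476 = 12.8952.

tax = 12.90 per unit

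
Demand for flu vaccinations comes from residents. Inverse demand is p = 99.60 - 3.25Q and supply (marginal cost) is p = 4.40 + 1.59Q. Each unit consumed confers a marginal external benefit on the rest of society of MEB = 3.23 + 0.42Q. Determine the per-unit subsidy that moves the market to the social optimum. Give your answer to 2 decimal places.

subsidy = 12.58 per unit

Social marginal benefit = demand + MEB = 102.83 - 2.83Q.
Set SMB = MC: 102.83 - 2.83Q = 4.40 + 1.59Q → Q* = 22.2692.
The Pigouvian subsidy equals MEB at Q*: 3.23 + 0.42×22.2692 = 12.5831.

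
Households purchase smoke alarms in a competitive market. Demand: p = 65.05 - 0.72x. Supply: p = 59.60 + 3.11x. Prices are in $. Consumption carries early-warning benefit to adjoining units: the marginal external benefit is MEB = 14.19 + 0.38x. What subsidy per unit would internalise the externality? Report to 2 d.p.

Social marginal benefit = demand + MEB = 79.24 - 0.34x.
Set SMB = MC: 79.24 - 0.34x = 59.60 + 3.11x → x* = 5.6928.
The Pigouvian subsidy equals MEB at x*: 14.19 + 0.38×5.6928 = 16.3533.

subsidy = $16.35 per unit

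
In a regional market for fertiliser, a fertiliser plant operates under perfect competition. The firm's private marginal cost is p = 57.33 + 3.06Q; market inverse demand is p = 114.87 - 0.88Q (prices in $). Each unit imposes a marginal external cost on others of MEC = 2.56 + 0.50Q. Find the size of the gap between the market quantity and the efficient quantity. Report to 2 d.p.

2.22 units

Market equilibrium (private): 57.33 + 3.06Q = 114.87 - 0.88Q → Q_m = 14.6041.
Social marginal cost = private MC + MEC = 59.89 + 3.56Q.
Set SMC = demand: 59.89 + 3.56Q = 114.87 - 0.88Q → Q* = 12.3829.
Gap = |14.6041 − 12.3829| = 2.2212.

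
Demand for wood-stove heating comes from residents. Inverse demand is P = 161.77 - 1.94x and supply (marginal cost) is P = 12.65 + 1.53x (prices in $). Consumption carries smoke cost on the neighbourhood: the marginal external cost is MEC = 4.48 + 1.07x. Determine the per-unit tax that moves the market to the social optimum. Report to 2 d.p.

Social marginal benefit = demand − MEC = 157.29 - 3.01x.
Set SMB = MC: 157.29 - 3.01x = 12.65 + 1.53x → x* = 31.8590.
The Pigouvian tax equals MEC at x*: 4.48 + 1.07×31.8590 = 38.5691.

tax = $38.57 per unit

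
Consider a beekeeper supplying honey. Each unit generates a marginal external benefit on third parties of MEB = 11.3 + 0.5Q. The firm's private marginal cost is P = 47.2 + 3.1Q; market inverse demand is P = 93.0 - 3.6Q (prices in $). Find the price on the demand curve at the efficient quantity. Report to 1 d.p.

Social marginal cost = private MC − MEB = 35.9 + 2.6Q.
Set SMC = demand: 35.9 + 2.6Q = 93.0 - 3.6Q → Q* = 9.2097.
Consumer price on the demand curve at Q*: 93.0 − 3.6×9.2097 = 59.8451.

P = $59.8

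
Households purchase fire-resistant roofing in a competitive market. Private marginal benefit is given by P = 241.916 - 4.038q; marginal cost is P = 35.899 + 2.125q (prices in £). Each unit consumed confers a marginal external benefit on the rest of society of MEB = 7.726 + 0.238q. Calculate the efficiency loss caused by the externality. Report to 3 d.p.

DWL = £20.753

Market equilibrium (private): 35.899 + 2.125q = 241.916 - 4.038q → q_m = 33.4280.
Social marginal benefit = demand + MEB = 249.642 - 3.800q.
Set SMB = MC: 249.642 - 3.800q = 35.899 + 2.125q → q* = 36.0748.
The welfare-loss triangle has base |q_m − q*| and height MEB(q_m) (the vertical gap between SMB and MC is zero at q* and MEB at q_m).
DWL = ½ × 2.6468 × 15.6819 = 20.7534.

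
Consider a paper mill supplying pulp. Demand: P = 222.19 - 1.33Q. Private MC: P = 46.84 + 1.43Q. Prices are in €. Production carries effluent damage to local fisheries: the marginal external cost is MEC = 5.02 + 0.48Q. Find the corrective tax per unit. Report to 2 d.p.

Social marginal cost = private MC + MEC = 51.86 + 1.91Q.
Set SMC = demand: 51.86 + 1.91Q = 222.19 - 1.33Q → Q* = 52.5710.
The Pigouvian tax equals MEC at Q*: 5.02 + 0.48×52.5710 = 30.2541.

tax = €30.25 per unit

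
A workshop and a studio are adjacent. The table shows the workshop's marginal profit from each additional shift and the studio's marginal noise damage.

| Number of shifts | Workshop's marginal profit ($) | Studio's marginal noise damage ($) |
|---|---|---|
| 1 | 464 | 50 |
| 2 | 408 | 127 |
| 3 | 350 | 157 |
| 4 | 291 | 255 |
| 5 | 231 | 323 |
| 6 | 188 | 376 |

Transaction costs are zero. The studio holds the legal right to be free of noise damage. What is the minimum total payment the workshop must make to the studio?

Efficient level: marginal profit ≥ marginal noise damage through level 4, so k* = 4.
With the studio holding the right, the workshop must at least compensate total damage at k*: 50 + 127 + 157 + 255 = 589.

$589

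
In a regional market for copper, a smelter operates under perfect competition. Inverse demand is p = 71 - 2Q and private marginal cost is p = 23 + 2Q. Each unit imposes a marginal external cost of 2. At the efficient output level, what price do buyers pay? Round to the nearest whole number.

Social marginal cost = private MC + MEC = 25 + 2Q.
Set SMC = demand: 25 + 2Q = 71 - 2Q → Q* = 11.5000.
Consumer price on the demand curve at Q*: 71 − 2×11.5000 = 48.0000.

P = 48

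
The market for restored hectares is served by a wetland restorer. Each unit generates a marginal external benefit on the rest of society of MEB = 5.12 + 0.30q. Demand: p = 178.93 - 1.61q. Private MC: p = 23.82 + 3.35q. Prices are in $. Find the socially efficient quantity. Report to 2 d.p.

q* = 34.38

Social marginal cost = private MC − MEB = 18.70 + 3.05q.
Set SMC = demand: 18.70 + 3.05q = 178.93 - 1.61q → q* = 34.3841.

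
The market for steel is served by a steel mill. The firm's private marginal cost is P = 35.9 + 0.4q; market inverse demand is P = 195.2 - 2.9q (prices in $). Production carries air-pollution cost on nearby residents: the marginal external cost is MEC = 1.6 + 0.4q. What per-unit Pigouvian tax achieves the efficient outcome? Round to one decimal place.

Social marginal cost = private MC + MEC = 37.5 + 0.8q.
Set SMC = demand: 37.5 + 0.8q = 195.2 - 2.9q → q* = 42.6216.
The Pigouvian tax equals MEC at q*: 1.6 + 0.4×42.6216 = 18.6486.

tax = $18.6 per unit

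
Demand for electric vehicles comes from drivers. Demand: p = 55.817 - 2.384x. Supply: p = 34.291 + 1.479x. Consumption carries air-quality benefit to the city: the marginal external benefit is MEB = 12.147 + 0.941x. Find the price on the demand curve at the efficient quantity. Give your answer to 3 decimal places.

Social marginal benefit = demand + MEB = 67.964 - 1.443x.
Set SMB = MC: 67.964 - 1.443x = 34.291 + 1.479x → x* = 11.5240.
Consumer price on the demand curve at x*: 55.817 − 2.384×11.5240 = 28.3438.

P = 28.344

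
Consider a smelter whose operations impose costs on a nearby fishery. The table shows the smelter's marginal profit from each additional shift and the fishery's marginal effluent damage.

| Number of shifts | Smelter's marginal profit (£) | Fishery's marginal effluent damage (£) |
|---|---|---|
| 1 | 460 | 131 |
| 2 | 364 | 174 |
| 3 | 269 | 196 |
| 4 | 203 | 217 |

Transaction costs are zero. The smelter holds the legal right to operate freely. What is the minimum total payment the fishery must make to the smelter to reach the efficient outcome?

Left alone the smelter would choose level 4 (marginal profit stays positive).
Efficient level: k* = 3 (marginal profit ≥ marginal effluent damage through 3).
The fishery must at least cover the smelter's forgone profit from cutting 4→3: 203 = 203.

£203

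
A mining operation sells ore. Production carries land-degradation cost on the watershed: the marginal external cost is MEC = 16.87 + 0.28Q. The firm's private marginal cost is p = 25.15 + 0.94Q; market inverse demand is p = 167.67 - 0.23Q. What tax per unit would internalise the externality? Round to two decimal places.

tax = 41.13 per unit

Social marginal cost = private MC + MEC = 42.02 + 1.22Q.
Set SMC = demand: 42.02 + 1.22Q = 167.67 - 0.23Q → Q* = 86.6552.
The Pigouvian tax equals MEC at Q*: 16.87 + 0.28×86.6552 = 41.1335.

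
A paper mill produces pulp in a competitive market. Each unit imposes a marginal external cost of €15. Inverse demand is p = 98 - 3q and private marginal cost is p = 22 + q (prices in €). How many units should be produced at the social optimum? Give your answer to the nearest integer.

q* = 15

Social marginal cost = private MC + MEC = 37 + q.
Set SMC = demand: 37 + q = 98 - 3q → q* = 15.2500.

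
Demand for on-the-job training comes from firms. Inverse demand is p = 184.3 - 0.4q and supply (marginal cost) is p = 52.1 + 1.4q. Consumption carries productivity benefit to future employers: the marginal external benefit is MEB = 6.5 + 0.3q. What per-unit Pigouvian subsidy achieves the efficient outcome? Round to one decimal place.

Social marginal benefit = demand + MEB = 190.8 - 0.1q.
Set SMB = MC: 190.8 - 0.1q = 52.1 + 1.4q → q* = 92.4667.
The Pigouvian subsidy equals MEB at q*: 6.5 + 0.3×92.4667 = 34.2400.

subsidy = 34.2 per unit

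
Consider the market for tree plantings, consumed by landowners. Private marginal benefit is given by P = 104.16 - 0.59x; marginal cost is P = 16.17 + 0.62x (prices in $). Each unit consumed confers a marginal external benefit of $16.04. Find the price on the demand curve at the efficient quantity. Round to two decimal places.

Social marginal benefit = demand + MEB = 120.20 - 0.59x.
Set SMB = MC: 120.20 - 0.59x = 16.17 + 0.62x → x* = 85.9752.
Consumer price on the demand curve at x*: 104.16 − 0.59×85.9752 = 53.4346.

P = $53.43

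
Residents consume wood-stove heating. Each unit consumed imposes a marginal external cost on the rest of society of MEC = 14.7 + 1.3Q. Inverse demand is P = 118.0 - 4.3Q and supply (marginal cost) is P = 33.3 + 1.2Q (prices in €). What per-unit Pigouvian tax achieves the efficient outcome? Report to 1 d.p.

tax = €28.1 per unit

Social marginal benefit = demand − MEC = 103.3 - 5.6Q.
Set SMB = MC: 103.3 - 5.6Q = 33.3 + 1.2Q → Q* = 10.2941.
The Pigouvian tax equals MEC at Q*: 14.7 + 1.3×10.2941 = 28.0823.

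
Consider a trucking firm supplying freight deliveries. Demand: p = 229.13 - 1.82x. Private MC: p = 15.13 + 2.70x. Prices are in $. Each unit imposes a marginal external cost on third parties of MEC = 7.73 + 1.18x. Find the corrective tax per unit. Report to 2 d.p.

Social marginal cost = private MC + MEC = 22.86 + 3.88x.
Set SMC = demand: 22.86 + 3.88x = 229.13 - 1.82x → x* = 36.1877.
The Pigouvian tax equals MEC at x*: 7.73 + 1.18×36.1877 = 50.4315.

tax = $50.43 per unit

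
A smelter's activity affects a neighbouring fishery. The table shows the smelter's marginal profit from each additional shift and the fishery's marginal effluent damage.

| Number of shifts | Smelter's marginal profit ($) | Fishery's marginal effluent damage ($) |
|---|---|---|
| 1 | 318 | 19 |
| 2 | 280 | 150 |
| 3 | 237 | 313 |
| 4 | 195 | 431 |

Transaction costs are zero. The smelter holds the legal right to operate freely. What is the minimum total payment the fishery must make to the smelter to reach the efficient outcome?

Left alone the smelter would choose level 4 (marginal profit stays positive).
Efficient level: k* = 2 (marginal profit ≥ marginal effluent damage through 2).
The fishery must at least cover the smelter's forgone profit from cutting 4→2: 237 + 195 = 432.

$432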